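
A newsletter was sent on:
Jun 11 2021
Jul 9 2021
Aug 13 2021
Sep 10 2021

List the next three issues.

Oct 8 2021, Nov 12 2021, Dec 10 2021

These are Fridays at 28- or 35-day spacing (28, 35, 28).
The pattern: 2nd Friday of the month.
October 2021 — 2nd Friday is Oct 8 2021.
November 2021 — 2nd Friday is Nov 12 2021.
December 2021 — 2nd Friday is Dec 10 2021.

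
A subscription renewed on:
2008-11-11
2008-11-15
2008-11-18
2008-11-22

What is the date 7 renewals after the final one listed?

Gaps: 4, 3, 4 days — not constant, but cyclic with period 2.
The events fall on every Tuesday and Saturday.
The following Tuesday is 2008-11-25.
The following Saturday is 2008-11-29.
Next Tuesday: 2008-12-02.
Next Saturday: 2008-12-06.
Next Tuesday: 2008-12-09.
Next Saturday: 2008-12-13.
The following Tuesday is 2008-12-16.

2008-12-16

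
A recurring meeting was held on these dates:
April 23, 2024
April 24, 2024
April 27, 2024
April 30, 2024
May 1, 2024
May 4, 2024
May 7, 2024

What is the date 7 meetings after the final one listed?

Gaps: 1, 3, 3, 1, 3, 3 days — not constant, but cyclic with period 3.
The events fall on every Tuesday, Wednesday and Saturday.
Next Wednesday: May 8, 2024.
The following Saturday is May 11, 2024.
The following Tuesday is May 14, 2024.
Next Wednesday: May 15, 2024.
The following Saturday is May 18, 2024.
Next Tuesday: May 21, 2024.
Next Wednesday: May 22, 2024.

May 22, 2024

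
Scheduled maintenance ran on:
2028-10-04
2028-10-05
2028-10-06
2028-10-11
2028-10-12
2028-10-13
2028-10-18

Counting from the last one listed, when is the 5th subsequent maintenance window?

The gap pattern 1, 1, 5, 1, 1, 5 repeats every 3 events.
These are the Wednesdays, Thursdays and Fridays of each week.
The following Thursday is 2028-10-19.
Next Friday: 2028-10-20.
The following Wednesday is 2028-10-25.
Next Thursday: 2028-10-26.
The following Friday is 2028-10-27.

2028-10-27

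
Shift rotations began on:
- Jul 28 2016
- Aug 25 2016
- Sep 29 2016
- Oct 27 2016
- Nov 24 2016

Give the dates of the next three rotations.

These are Thursdays with 28, 35, 28, 28-day gaps.
Each is the final Thursday of its month — Sep 29 2016 is past the 28th, so '4th Thursday' doesn't fit.
Last Thursday of December 2016: Dec 29 2016.
January 2017 ends with Thursday Jan 26 2017.
Last Thursday of February 2017: Feb 23 2017.

Dec 29 2016, Jan 26 2017, Feb 23 2017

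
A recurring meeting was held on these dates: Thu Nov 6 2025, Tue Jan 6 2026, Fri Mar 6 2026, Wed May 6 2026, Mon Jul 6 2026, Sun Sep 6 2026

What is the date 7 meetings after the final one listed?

Each date is the 6th; the gaps (61, 59, 61, 61, 62) track the month lengths.
The rule is the 6th of every 2 months.
Next: November 2026 → Fri Nov 6 2026.
January 2027: Wed Jan 6 2027.
March 2027: Sat Mar 6 2027.
Next: May 2027 → Thu May 6 2027.
July 2027: Tue Jul 6 2027.
September 2027: Mon Sep 6 2027.
November 2027: Sat Nov 6 2027.

Sat Nov 6 2027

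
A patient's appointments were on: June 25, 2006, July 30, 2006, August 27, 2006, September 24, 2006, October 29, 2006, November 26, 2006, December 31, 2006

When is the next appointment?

These are Sundays with 35, 28, 28, 35, 28, 35-day gaps.
Each is the final Sunday of its month — July 30, 2006 is past the 28th, so '4th Sunday' doesn't fit.
Last Sunday of January 2007: January 28, 2007.

January 28, 2007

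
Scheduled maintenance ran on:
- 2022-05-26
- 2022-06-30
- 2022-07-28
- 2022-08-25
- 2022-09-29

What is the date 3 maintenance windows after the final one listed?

All Thursdays; the gaps (35, 28, 28, 35) vary with month length.
This is the last Thursday of each month.
Last Thursday of October 2022: 2022-10-27.
November 2022 ends with Thursday 2022-11-24.
Last Thursday of December 2022: 2022-12-29.

2022-12-29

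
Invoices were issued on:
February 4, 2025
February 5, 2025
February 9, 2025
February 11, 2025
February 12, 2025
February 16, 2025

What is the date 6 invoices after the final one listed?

Every event lands on a Tuesday or Wednesday or Sunday (gaps cycle 1, 4, 2, 1, 4).
So the schedule is: every Tuesday, Wednesday and Sunday.
The following Tuesday is February 18, 2025.
The following Wednesday is February 19, 2025.
Next Sunday: February 23, 2025.
The following Tuesday is February 25, 2025.
The following Wednesday is February 26, 2025.
The following Sunday is March 2, 2025.

March 2, 2025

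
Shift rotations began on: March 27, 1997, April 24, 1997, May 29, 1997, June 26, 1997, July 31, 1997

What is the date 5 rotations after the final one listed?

December 25, 1997

Every date is a Thursday; gaps 28, 35, 28, 35 days.
Each is the last Thursday of its month (at least one falls on the 29th or later, ruling out '4th Thursday').
Last Thursday of August 1997: August 28, 1997.
Last Thursday of September 1997: September 25, 1997.
October 1997 ends with Thursday October 30, 1997.
November 1997 ends with Thursday November 27, 1997.
December 1997 ends with Thursday December 25, 1997.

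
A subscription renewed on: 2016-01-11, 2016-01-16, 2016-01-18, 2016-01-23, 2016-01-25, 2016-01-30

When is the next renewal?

Every event lands on a Monday or Saturday (gaps cycle 5, 2, 5, 2, 5).
So the schedule is: every Monday and Saturday.
The following Monday is 2016-02-01.

2016-02-01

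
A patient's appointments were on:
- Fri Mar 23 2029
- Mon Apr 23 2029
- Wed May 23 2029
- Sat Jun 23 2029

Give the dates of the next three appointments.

Each date is the 23rd; the gaps (31, 30, 31) track the month lengths.
The rule is the 23rd of each month.
July 2029: Mon Jul 23 2029.
Next: August 2029 → Thu Aug 23 2029.
September 2029: Sun Sep 23 2029.

Mon Jul 23 2029, Thu Aug 23 2029, Sun Sep 23 2029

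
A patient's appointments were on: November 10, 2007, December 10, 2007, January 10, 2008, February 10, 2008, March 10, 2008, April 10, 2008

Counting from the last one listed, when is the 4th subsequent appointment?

August 10, 2008

Each date is the 10th; the gaps (30, 31, 31, 29, 31) track the month lengths.
The rule is the 10th of each month.
May 2008: May 10, 2008.
Next: June 2008 → June 10, 2008.
Next: July 2008 → July 10, 2008.
August 2008: August 10, 2008.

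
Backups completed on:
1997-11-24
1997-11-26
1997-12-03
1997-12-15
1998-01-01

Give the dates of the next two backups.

Gaps: 2, 7, 12, 17 days — each gap is 5 larger than the previous one.
Next gap: 22 days. 1998-01-01 + 22 days = 1998-01-23.
Next gap: 27 days. 1998-01-23 + 27 days = 1998-02-19.

1998-01-23, 1998-02-19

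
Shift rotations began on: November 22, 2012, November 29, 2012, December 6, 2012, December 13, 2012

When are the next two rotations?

December 20, 2012; December 27, 2012

The spacing is 7, 7, 7 days — always 7 days.
December 13, 2012 + 7 days = December 20, 2012.
December 20, 2012 + 7 days = December 27, 2012.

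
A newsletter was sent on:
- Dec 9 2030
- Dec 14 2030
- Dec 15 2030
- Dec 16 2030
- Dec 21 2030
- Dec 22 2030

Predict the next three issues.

Every event lands on a Monday or Saturday or Sunday (gaps cycle 5, 1, 1, 5, 1).
So the schedule is: every Monday, Saturday and Sunday.
Next Monday: Dec 23 2030.
Next Saturday: Dec 28 2030.
The following Sunday is Dec 29 2030.

Dec 23 2030, Dec 28 2030, Dec 29 2030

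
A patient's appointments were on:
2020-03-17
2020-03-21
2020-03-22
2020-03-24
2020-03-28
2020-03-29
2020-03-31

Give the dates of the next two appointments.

2020-04-04, 2020-04-05

The gap pattern 4, 1, 2, 4, 1, 2 repeats every 3 events.
These are the Tuesdays, Saturdays and Sundays of each week.
Next Saturday: 2020-04-04.
The following Sunday is 2020-04-05.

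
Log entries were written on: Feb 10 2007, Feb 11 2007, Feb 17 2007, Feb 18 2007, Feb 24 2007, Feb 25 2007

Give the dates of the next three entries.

Every event lands on a Saturday or Sunday (gaps cycle 1, 6, 1, 6, 1).
So the schedule is: every Saturday and Sunday.
Next Saturday: Mar 3 2007.
The following Sunday is Mar 4 2007.
Next Saturday: Mar 10 2007.

Mar 3 2007, Mar 4 2007, Mar 10 2007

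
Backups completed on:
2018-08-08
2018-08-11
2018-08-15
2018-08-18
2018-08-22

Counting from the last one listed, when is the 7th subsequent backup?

2018-09-15

Gaps: 3, 4, 3, 4 days — not constant, but cyclic with period 2.
The events fall on every Wednesday and Saturday.
Next Saturday: 2018-08-25.
The following Wednesday is 2018-08-29.
Next Saturday: 2018-09-01.
The following Wednesday is 2018-09-05.
Next Saturday: 2018-09-08.
The following Wednesday is 2018-09-12.
The following Saturday is 2018-09-15.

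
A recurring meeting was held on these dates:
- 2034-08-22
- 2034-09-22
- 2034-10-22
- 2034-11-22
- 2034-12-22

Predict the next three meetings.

Gaps: 31, 30, 31, 30 days — not constant. Every event is on the 22nd of the month.
Pattern: the 22nd of each month.
January 2035: 2035-01-22.
Next: February 2035 → 2035-02-22.
Next: March 2035 → 2035-03-22.

2035-01-22, 2035-02-22, 2035-03-22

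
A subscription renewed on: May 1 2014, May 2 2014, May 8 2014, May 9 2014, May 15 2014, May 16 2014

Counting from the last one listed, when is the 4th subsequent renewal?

May 30 2014

Every event lands on a Thursday or Friday (gaps cycle 1, 6, 1, 6, 1).
So the schedule is: every Thursday and Friday.
The following Thursday is May 22 2014.
The following Friday is May 23 2014.
Next Thursday: May 29 2014.
Next Friday: May 30 2014.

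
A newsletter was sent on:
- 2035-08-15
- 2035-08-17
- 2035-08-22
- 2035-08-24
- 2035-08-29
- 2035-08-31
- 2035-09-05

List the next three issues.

2035-09-07, 2035-09-12, 2035-09-14

The gap pattern 2, 5, 2, 5, 2, 5 repeats every 2 events.
These are the Wednesdays and Fridays of each week.
The following Friday is 2035-09-07.
Next Wednesday: 2035-09-12.
Next Friday: 2035-09-14.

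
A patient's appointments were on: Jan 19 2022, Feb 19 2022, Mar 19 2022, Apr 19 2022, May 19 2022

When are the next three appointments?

Each date is the 19th; the gaps (31, 28, 31, 30) track the month lengths.
The rule is the 19th of each month.
Next: June 2022 → Jun 19 2022.
July 2022: Jul 19 2022.
Next: August 2022 → Aug 19 2022.

Jun 19 2022, Jul 19 2022, Aug 19 2022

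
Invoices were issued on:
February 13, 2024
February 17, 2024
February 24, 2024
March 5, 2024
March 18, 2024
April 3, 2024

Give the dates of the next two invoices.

April 22, 2024; May 14, 2024

Gaps: 4, 7, 10, 13, 16 days — each gap is 3 larger than the previous one.
Next gap: 19 days. April 3, 2024 + 19 days = April 22, 2024.
Next gap: 22 days. April 22, 2024 + 22 days = May 14, 2024.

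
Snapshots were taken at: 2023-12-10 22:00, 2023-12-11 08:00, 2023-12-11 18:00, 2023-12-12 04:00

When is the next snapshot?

2023-12-12 14:00

Gaps: 10, 10, 10 hours — each event is 10 hours after the previous one.
2023-12-12 04:00 + 10 h = 2023-12-12 14:00.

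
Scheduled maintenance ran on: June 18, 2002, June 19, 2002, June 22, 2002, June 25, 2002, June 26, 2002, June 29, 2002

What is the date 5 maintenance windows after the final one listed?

July 10, 2002

Every event lands on a Tuesday or Wednesday or Saturday (gaps cycle 1, 3, 3, 1, 3).
So the schedule is: every Tuesday, Wednesday and Saturday.
Next Tuesday: July 2, 2002.
Next Wednesday: July 3, 2002.
Next Saturday: July 6, 2002.
Next Tuesday: July 9, 2002.
Next Wednesday: July 10, 2002.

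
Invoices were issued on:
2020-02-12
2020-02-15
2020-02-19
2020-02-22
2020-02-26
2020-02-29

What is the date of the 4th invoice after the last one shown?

2020-03-14

Every event lands on a Wednesday or Saturday (gaps cycle 3, 4, 3, 4, 3).
So the schedule is: every Wednesday and Saturday.
Next Wednesday: 2020-03-04.
The following Saturday is 2020-03-07.
The following Wednesday is 2020-03-11.
The following Saturday is 2020-03-14.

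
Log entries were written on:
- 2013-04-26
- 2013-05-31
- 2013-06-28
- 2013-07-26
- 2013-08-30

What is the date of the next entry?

Every date is a Friday; gaps 35, 28, 28, 35 days.
Each is the last Friday of its month (at least one falls on the 29th or later, ruling out '4th Friday').
Last Friday of September 2013: 2013-09-27.

2013-09-27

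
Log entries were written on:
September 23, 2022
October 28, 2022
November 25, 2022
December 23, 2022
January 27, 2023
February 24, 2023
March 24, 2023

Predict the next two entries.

April 28, 2023; May 26, 2023

Gaps: 35, 28, 28, 35, 28, 28 days — a mix of 28 and 35. Every date is a Friday.
Each is the 4th Friday of its month.
April 2023 — 4th Friday is April 28, 2023.
May 2023 — 4th Friday is May 26, 2023.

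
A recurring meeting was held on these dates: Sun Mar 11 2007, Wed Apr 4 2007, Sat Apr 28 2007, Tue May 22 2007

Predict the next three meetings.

Fri Jun 15 2007, Mon Jul 9 2007, Thu Aug 2 2007

Gaps between consecutive events: 24, 24, 24 days — a constant 24-day interval.
Tue May 22 2007 + 24 days = Fri Jun 15 2007.
Fri Jun 15 2007 + 24 days = Mon Jul 9 2007.
Mon Jul 9 2007 + 24 days = Thu Aug 2 2007.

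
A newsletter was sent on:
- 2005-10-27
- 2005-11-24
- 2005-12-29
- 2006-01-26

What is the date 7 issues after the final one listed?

2006-08-31

Every date is a Thursday; gaps 28, 35, 28 days.
Each is the last Thursday of its month (at least one falls on the 29th or later, ruling out '4th Thursday').
February 2006 ends with Thursday 2006-02-23.
Last Thursday of March 2006: 2006-03-30.
April 2006 ends with Thursday 2006-04-27.
Last Thursday of May 2006: 2006-05-25.
Last Thursday of June 2006: 2006-06-29.
Last Thursday of July 2006: 2006-07-27.
August 2006 ends with Thursday 2006-08-31.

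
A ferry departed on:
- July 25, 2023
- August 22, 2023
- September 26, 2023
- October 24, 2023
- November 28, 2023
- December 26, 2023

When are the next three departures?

These are Tuesdays at 28- or 35-day spacing (28, 35, 28, 35, 28).
The pattern: 4th Tuesday of the month.
January 2024 — 4th Tuesday is January 23, 2024.
February 2024 — 4th Tuesday is February 27, 2024.
4th Tuesday of March 2024: March 26, 2024.

January 23, 2024; February 27, 2024; March 26, 2024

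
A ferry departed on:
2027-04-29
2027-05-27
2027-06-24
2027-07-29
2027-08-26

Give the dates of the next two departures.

Every date is a Thursday; gaps 28, 28, 35, 28 days.
Each is the last Thursday of its month (at least one falls on the 29th or later, ruling out '4th Thursday').
September 2027 ends with Thursday 2027-09-30.
October 2027 ends with Thursday 2027-10-28.

2027-09-30, 2027-10-28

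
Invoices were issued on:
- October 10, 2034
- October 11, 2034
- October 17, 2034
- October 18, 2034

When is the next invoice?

October 24, 2034

Every event lands on a Tuesday or Wednesday (gaps cycle 1, 6, 1).
So the schedule is: every Tuesday and Wednesday.
Next Tuesday: October 24, 2034.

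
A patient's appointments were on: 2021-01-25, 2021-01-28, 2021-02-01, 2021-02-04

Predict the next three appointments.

The gap pattern 3, 4, 3 repeats every 2 events.
These are the Mondays and Thursdays of each week.
The following Monday is 2021-02-08.
The following Thursday is 2021-02-11.
Next Monday: 2021-02-15.

2021-02-08, 2021-02-11, 2021-02-15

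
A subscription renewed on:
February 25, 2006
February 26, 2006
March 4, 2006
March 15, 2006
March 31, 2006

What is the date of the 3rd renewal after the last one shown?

June 17, 2006

The spacing grows by 5 each time: 1, 6, 11, 16 days.
Next gap: 21 days. March 31, 2006 + 21 days = April 21, 2006.
Next gap: 26 days. April 21, 2006 + 26 days = May 17, 2006.
Next gap: 31 days. May 17, 2006 + 31 days = June 17, 2006.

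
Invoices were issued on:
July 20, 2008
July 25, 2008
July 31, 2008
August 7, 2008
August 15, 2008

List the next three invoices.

The spacing grows by 1 each time: 5, 6, 7, 8 days.
Next gap: 9 days. August 15, 2008 + 9 days = August 24, 2008.
Next gap: 10 days. August 24, 2008 + 10 days = September 3, 2008.
Next gap: 11 days. September 3, 2008 + 11 days = September 14, 2008.

August 24, 2008; September 3, 2008; September 14, 2008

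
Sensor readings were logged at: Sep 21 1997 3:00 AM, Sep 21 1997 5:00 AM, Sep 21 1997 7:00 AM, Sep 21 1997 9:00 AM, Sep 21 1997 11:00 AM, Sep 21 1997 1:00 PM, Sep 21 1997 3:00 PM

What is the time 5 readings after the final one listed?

Gaps: 2, 2, 2, 2, 2, 2 hours — each event is 2 hours after the previous one.
Sep 21 1997 3:00 PM + 2 h = Sep 21 1997 5:00 PM.
Sep 21 1997 5:00 PM + 2 h = Sep 21 1997 7:00 PM.
Sep 21 1997 7:00 PM + 2 h = Sep 21 1997 9:00 PM.
Sep 21 1997 9:00 PM + 2 h = Sep 21 1997 11:00 PM.
Sep 21 1997 11:00 PM + 2 h = Sep 22 1997 1:00 AM.

Sep 22 1997 1:00 AM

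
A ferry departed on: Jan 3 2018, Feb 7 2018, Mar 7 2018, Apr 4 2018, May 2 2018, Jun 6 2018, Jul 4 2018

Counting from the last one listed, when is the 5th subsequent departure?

All dates are Wednesdays, 35, 28, 28, 28, 35, 28 days apart.
Specifically, the 1st Wednesday of each month.
1st Wednesday of August 2018: Aug 1 2018.
1st Wednesday of September 2018: Sep 5 2018.
1st Wednesday of October 2018: Oct 3 2018.
November 2018 — 1st Wednesday is Nov 7 2018.
1st Wednesday of December 2018: Dec 5 2018.

Dec 5 2018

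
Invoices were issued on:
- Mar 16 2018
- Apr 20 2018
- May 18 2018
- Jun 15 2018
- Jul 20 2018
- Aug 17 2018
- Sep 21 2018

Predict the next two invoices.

Oct 19 2018, Nov 16 2018

Gaps: 35, 28, 28, 35, 28, 35 days — a mix of 28 and 35. Every date is a Friday.
Each is the 3rd Friday of its month.
3rd Friday of October 2018: Oct 19 2018.
November 2018 — 3rd Friday is Nov 16 2018.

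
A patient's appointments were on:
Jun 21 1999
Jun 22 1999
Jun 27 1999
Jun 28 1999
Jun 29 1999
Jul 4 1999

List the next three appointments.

Jul 5 1999, Jul 6 1999, Jul 11 1999

Every event lands on a Monday or Tuesday or Sunday (gaps cycle 1, 5, 1, 1, 5).
So the schedule is: every Monday, Tuesday and Sunday.
The following Monday is Jul 5 1999.
Next Tuesday: Jul 6 1999.
The following Sunday is Jul 11 1999.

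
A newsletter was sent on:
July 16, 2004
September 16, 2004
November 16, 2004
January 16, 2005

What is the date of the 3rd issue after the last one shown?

July 16, 2005

The day-of-month is always 16 (62, 61, 61 days between events).
So this recurs on the 16th of every 2 months.
Next: March 2005 → March 16, 2005.
Next: May 2005 → May 16, 2005.
July 2005: July 16, 2005.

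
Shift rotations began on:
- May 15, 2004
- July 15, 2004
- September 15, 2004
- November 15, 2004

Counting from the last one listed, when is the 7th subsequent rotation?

January 15, 2006

Gaps: 61, 62, 61 days — not constant. Every event is on the 15th of the month.
Pattern: the 15th of every 2 months.
January 2005: January 15, 2005.
Next: March 2005 → March 15, 2005.
Next: May 2005 → May 15, 2005.
Next: July 2005 → July 15, 2005.
September 2005: September 15, 2005.
Next: November 2005 → November 15, 2005.
Next: January 2006 → January 15, 2006.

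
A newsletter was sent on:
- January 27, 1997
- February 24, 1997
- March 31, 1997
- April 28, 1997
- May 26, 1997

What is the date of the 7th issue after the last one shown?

These are Mondays with 28, 35, 28, 28-day gaps.
Each is the final Monday of its month — March 31, 1997 is past the 28th, so '4th Monday' doesn't fit.
Last Monday of June 1997: June 30, 1997.
July 1997 ends with Monday July 28, 1997.
Last Monday of August 1997: August 25, 1997.
Last Monday of September 1997: September 29, 1997.
October 1997 ends with Monday October 27, 1997.
Last Monday of November 1997: November 24, 1997.
Last Monday of December 1997: December 29, 1997.

December 29, 1997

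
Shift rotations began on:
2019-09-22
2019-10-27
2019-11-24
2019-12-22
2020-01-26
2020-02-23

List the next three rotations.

2020-03-22, 2020-04-26, 2020-05-24

Gaps: 35, 28, 28, 35, 28 days — a mix of 28 and 35. Every date is a Sunday.
Each is the 4th Sunday of its month.
4th Sunday of March 2020: 2020-03-22.
4th Sunday of April 2020: 2020-04-26.
May 2020 — 4th Sunday is 2020-05-24.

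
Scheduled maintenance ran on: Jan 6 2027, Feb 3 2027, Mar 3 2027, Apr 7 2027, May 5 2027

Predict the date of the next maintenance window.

Jun 2 2027

These are Wednesdays at 28- or 35-day spacing (28, 28, 35, 28).
The pattern: 1st Wednesday of the month.
June 2027 — 1st Wednesday is Jun 2 2027.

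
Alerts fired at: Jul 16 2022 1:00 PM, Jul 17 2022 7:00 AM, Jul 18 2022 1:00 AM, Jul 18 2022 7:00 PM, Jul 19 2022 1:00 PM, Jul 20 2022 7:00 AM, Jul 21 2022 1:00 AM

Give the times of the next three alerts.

Jul 21 2022 7:00 PM, Jul 22 2022 1:00 PM, Jul 23 2022 7:00 AM

The interval is a steady 18 hours (18, 18, 18, 18, 18, 18).
Jul 21 2022 1:00 AM + 18 h = Jul 21 2022 7:00 PM.
Jul 21 2022 7:00 PM + 18 h = Jul 22 2022 1:00 PM.
Jul 22 2022 1:00 PM + 18 h = Jul 23 2022 7:00 AM.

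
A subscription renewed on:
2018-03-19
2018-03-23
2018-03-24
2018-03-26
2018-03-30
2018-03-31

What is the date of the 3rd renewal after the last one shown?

2018-04-07

The gap pattern 4, 1, 2, 4, 1 repeats every 3 events.
These are the Mondays, Fridays and Saturdays of each week.
Next Monday: 2018-04-02.
Next Friday: 2018-04-06.
The following Saturday is 2018-04-07.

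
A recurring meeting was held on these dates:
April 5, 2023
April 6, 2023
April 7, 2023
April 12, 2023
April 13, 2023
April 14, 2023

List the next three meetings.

April 19, 2023; April 20, 2023; April 21, 2023

The gap pattern 1, 1, 5, 1, 1 repeats every 3 events.
These are the Wednesdays, Thursdays and Fridays of each week.
Next Wednesday: April 19, 2023.
Next Thursday: April 20, 2023.
Next Friday: April 21, 2023.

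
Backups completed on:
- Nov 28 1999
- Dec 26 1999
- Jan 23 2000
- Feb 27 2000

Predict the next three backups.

These are Sundays at 28- or 35-day spacing (28, 28, 35).
The pattern: 4th Sunday of the month.
March 2000 — 4th Sunday is Mar 26 2000.
April 2000 — 4th Sunday is Apr 23 2000.
May 2000 — 4th Sunday is May 28 2000.

Mar 26 2000, Apr 23 2000, May 28 2000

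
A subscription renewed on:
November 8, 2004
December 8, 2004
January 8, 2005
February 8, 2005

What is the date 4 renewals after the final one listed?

June 8, 2005

Gaps: 30, 31, 31 days — not constant. Every event is on the 8th of the month.
Pattern: the 8th of each month.
Next: March 2005 → March 8, 2005.
Next: April 2005 → April 8, 2005.
Next: May 2005 → May 8, 2005.
June 2005: June 8, 2005.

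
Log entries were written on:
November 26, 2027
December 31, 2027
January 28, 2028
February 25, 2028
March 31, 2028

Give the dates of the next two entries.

April 28, 2028; May 26, 2028

These are Fridays with 35, 28, 28, 35-day gaps.
Each is the final Friday of its month — December 31, 2027 is past the 28th, so '4th Friday' doesn't fit.
Last Friday of April 2028: April 28, 2028.
May 2028 ends with Friday May 26, 2028.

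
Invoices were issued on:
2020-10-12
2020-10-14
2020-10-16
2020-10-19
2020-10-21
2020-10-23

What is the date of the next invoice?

The gap pattern 2, 2, 3, 2, 2 repeats every 3 events.
These are the Mondays, Wednesdays and Fridays of each week.
The following Monday is 2020-10-26.

2020-10-26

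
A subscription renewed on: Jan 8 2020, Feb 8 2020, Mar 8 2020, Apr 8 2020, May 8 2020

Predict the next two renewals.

Jun 8 2020, Jul 8 2020

The day-of-month is always 8 (31, 29, 31, 30 days between events).
So this recurs on the 8th of each month.
Next: June 2020 → Jun 8 2020.
July 2020: Jul 8 2020.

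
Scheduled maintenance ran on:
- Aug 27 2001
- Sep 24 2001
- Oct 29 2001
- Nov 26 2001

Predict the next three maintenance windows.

Dec 31 2001, Jan 28 2002, Feb 25 2002

These are Mondays with 28, 35, 28-day gaps.
Each is the final Monday of its month — Oct 29 2001 is past the 28th, so '4th Monday' doesn't fit.
December 2001 ends with Monday Dec 31 2001.
Last Monday of January 2002: Jan 28 2002.
February 2002 ends with Monday Feb 25 2002.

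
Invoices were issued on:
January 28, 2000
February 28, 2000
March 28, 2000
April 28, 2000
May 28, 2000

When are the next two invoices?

Each date is the 28th; the gaps (31, 29, 31, 30) track the month lengths.
The rule is the 28th of each month.
June 2000: June 28, 2000.
Next: July 2000 → July 28, 2000.

June 28, 2000; July 28, 2000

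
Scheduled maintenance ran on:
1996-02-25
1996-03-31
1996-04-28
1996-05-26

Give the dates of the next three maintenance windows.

1996-06-30, 1996-07-28, 1996-08-25

All Sundays; the gaps (35, 28, 28) vary with month length.
This is the last Sunday of each month.
Last Sunday of June 1996: 1996-06-30.
July 1996 ends with Sunday 1996-07-28.
Last Sunday of August 1996: 1996-08-25.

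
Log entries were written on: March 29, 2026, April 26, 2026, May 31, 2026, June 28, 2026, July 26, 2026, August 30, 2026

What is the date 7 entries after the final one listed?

March 28, 2027

All Sundays; the gaps (28, 35, 28, 28, 35) vary with month length.
This is the last Sunday of each month.
Last Sunday of September 2026: September 27, 2026.
Last Sunday of October 2026: October 25, 2026.
Last Sunday of November 2026: November 29, 2026.
Last Sunday of December 2026: December 27, 2026.
Last Sunday of January 2027: January 31, 2027.
February 2027 ends with Sunday February 28, 2027.
March 2027 ends with Sunday March 28, 2027.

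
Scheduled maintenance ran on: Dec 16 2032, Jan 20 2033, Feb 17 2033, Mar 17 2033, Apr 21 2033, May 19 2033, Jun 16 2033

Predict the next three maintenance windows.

All dates are Thursdays, 35, 28, 28, 35, 28, 28 days apart.
Specifically, the 3rd Thursday of each month.
3rd Thursday of July 2033: Jul 21 2033.
August 2033 — 3rd Thursday is Aug 18 2033.
September 2033 — 3rd Thursday is Sep 15 2033.

Jul 21 2033, Aug 18 2033, Sep 15 2033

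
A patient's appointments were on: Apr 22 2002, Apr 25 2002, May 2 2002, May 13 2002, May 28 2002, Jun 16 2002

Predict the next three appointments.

Jul 9 2002, Aug 5 2002, Sep 5 2002

Intervals are 3, 7, 11, 15, 19 days — an arithmetic progression with common difference 4.
Next gap: 23 days. Jun 16 2002 + 23 days = Jul 9 2002.
Next gap: 27 days. Jul 9 2002 + 27 days = Aug 5 2002.
Next gap: 31 days. Aug 5 2002 + 31 days = Sep 5 2002.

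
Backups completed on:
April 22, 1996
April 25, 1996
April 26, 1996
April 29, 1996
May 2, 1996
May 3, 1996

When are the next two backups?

May 6, 1996; May 9, 1996

The gap pattern 3, 1, 3, 3, 1 repeats every 3 events.
These are the Mondays, Thursdays and Fridays of each week.
Next Monday: May 6, 1996.
The following Thursday is May 9, 1996.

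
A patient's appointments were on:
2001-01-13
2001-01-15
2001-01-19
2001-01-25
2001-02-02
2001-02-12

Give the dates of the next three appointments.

The spacing grows by 2 each time: 2, 4, 6, 8, 10 days.
Next gap: 12 days. 2001-02-12 + 12 days = 2001-02-24.
Next gap: 14 days. 2001-02-24 + 14 days = 2001-03-10.
Next gap: 16 days. 2001-03-10 + 16 days = 2001-03-26.

2001-02-24, 2001-03-10, 2001-03-26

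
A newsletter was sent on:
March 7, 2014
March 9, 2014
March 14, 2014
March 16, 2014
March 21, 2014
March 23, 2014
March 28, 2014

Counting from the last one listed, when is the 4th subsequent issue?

April 11, 2014

Every event lands on a Friday or Sunday (gaps cycle 2, 5, 2, 5, 2, 5).
So the schedule is: every Friday and Sunday.
The following Sunday is March 30, 2014.
Next Friday: April 4, 2014.
The following Sunday is April 6, 2014.
The following Friday is April 11, 2014.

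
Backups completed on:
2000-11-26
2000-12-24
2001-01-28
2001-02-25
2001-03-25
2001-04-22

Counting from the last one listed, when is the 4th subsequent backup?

Gaps: 28, 35, 28, 28, 28 days — a mix of 28 and 35. Every date is a Sunday.
Each is the 4th Sunday of its month.
4th Sunday of May 2001: 2001-05-27.
4th Sunday of June 2001: 2001-06-24.
July 2001 — 4th Sunday is 2001-07-22.
August 2001 — 4th Sunday is 2001-08-26.

2001-08-26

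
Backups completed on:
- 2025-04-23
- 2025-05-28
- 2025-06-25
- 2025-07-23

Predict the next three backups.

2025-08-27, 2025-09-24, 2025-10-22

These are Wednesdays at 28- or 35-day spacing (35, 28, 28).
The pattern: 4th Wednesday of the month.
4th Wednesday of August 2025: 2025-08-27.
4th Wednesday of September 2025: 2025-09-24.
4th Wednesday of October 2025: 2025-10-22.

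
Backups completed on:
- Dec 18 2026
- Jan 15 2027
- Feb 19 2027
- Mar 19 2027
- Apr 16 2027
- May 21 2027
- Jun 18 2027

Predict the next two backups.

Jul 16 2027, Aug 20 2027

All dates are Fridays, 28, 35, 28, 28, 35, 28 days apart.
Specifically, the 3rd Friday of each month.
July 2027 — 3rd Friday is Jul 16 2027.
3rd Friday of August 2027: Aug 20 2027.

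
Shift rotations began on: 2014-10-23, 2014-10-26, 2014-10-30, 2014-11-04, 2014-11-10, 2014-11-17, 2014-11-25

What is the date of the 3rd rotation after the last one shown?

Intervals are 3, 4, 5, 6, 7, 8 days — an arithmetic progression with common difference 1.
Next gap: 9 days. 2014-11-25 + 9 days = 2014-12-04.
Next gap: 10 days. 2014-12-04 + 10 days = 2014-12-14.
Next gap: 11 days. 2014-12-14 + 11 days = 2014-12-25.

2014-12-25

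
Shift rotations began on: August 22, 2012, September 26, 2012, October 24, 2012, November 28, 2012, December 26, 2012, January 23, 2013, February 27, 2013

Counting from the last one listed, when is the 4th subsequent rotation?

June 26, 2013

These are Wednesdays at 28- or 35-day spacing (35, 28, 35, 28, 28, 35).
The pattern: 4th Wednesday of the month.
March 2013 — 4th Wednesday is March 27, 2013.
April 2013 — 4th Wednesday is April 24, 2013.
May 2013 — 4th Wednesday is May 22, 2013.
4th Wednesday of June 2013: June 26, 2013.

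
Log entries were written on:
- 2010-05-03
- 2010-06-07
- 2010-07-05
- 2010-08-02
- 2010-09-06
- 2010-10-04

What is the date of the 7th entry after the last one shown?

Gaps: 35, 28, 28, 35, 28 days — a mix of 28 and 35. Every date is a Monday.
Each is the 1st Monday of its month.
November 2010 — 1st Monday is 2010-11-01.
1st Monday of December 2010: 2010-12-06.
1st Monday of January 2011: 2011-01-03.
February 2011 — 1st Monday is 2011-02-07.
1st Monday of March 2011: 2011-03-07.
April 2011 — 1st Monday is 2011-04-04.
1st Monday of May 2011: 2011-05-02.

2011-05-02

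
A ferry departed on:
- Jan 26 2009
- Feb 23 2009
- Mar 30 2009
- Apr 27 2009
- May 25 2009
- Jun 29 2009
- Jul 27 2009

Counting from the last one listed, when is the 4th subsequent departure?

Nov 30 2009

Every date is a Monday; gaps 28, 35, 28, 28, 35, 28 days.
Each is the last Monday of its month (at least one falls on the 29th or later, ruling out '4th Monday').
Last Monday of August 2009: Aug 31 2009.
September 2009 ends with Monday Sep 28 2009.
Last Monday of October 2009: Oct 26 2009.
Last Monday of November 2009: Nov 30 2009.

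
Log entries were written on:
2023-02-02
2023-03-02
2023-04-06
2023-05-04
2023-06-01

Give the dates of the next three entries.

Gaps: 28, 35, 28, 28 days — a mix of 28 and 35. Every date is a Thursday.
Each is the 1st Thursday of its month.
July 2023 — 1st Thursday is 2023-07-06.
August 2023 — 1st Thursday is 2023-08-03.
September 2023 — 1st Thursday is 2023-09-07.

2023-07-06, 2023-08-03, 2023-09-07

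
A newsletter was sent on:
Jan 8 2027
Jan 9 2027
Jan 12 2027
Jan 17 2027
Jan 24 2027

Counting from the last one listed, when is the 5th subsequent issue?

Intervals are 1, 3, 5, 7 days — an arithmetic progression with common difference 2.
Next gap: 9 days. Jan 24 2027 + 9 days = Feb 2 2027.
Next gap: 11 days. Feb 2 2027 + 11 days = Feb 13 2027.
Next gap: 13 days. Feb 13 2027 + 13 days = Feb 26 2027.
Next gap: 15 days. Feb 26 2027 + 15 days = Mar 13 2027.
Next gap: 17 days. Mar 13 2027 + 17 days = Mar 30 2027.

Mar 30 2027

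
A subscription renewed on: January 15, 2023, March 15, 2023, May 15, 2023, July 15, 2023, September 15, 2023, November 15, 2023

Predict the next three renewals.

Each date is the 15th; the gaps (59, 61, 61, 62, 61) track the month lengths.
The rule is the 15th of every 2 months.
Next: January 2024 → January 15, 2024.
Next: March 2024 → March 15, 2024.
May 2024: May 15, 2024.

January 15, 2024; March 15, 2024; May 15, 2024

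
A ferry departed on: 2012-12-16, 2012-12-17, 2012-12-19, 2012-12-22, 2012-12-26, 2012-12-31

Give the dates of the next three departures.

Gaps: 1, 2, 3, 4, 5 days — each gap is 1 larger than the previous one.
Next gap: 6 days. 2012-12-31 + 6 days = 2013-01-06.
Next gap: 7 days. 2013-01-06 + 7 days = 2013-01-13.
Next gap: 8 days. 2013-01-13 + 8 days = 2013-01-21.

2013-01-06, 2013-01-13, 2013-01-21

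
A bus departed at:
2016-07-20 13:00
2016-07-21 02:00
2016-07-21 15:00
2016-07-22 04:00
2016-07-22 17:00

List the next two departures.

Spacing: 13, 13, 13, 13 h — constant 13 h.
2016-07-22 17:00 + 13 h = 2016-07-23 06:00.
2016-07-23 06:00 + 13 h = 2016-07-23 19:00.

2016-07-23 06:00, 2016-07-23 19:00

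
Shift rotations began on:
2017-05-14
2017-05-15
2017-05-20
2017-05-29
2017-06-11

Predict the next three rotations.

2017-06-28, 2017-07-19, 2017-08-13

Gaps: 1, 5, 9, 13 days — each gap is 4 larger than the previous one.
Next gap: 17 days. 2017-06-11 + 17 days = 2017-06-28.
Next gap: 21 days. 2017-06-28 + 21 days = 2017-07-19.
Next gap: 25 days. 2017-07-19 + 25 days = 2017-08-13.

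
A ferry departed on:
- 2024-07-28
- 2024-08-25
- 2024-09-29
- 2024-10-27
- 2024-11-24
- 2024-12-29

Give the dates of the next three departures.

2025-01-26, 2025-02-23, 2025-03-30

All Sundays; the gaps (28, 35, 28, 28, 35) vary with month length.
This is the last Sunday of each month.
January 2025 ends with Sunday 2025-01-26.
February 2025 ends with Sunday 2025-02-23.
March 2025 ends with Sunday 2025-03-30.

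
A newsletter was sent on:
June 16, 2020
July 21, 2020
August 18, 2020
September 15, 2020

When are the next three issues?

These are Tuesdays at 28- or 35-day spacing (35, 28, 28).
The pattern: 3rd Tuesday of the month.
3rd Tuesday of October 2020: October 20, 2020.
November 2020 — 3rd Tuesday is November 17, 2020.
December 2020 — 3rd Tuesday is December 15, 2020.

October 20, 2020; November 17, 2020; December 15, 2020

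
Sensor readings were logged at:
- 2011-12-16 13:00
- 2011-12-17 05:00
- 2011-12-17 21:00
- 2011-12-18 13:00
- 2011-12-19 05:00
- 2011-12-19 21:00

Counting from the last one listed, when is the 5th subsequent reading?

Gaps: 16, 16, 16, 16, 16 hours — each event is 16 hours after the previous one.
2011-12-19 21:00 + 16 h = 2011-12-20 13:00.
2011-12-20 13:00 + 16 h = 2011-12-21 05:00.
2011-12-21 05:00 + 16 h = 2011-12-21 21:00.
2011-12-21 21:00 + 16 h = 2011-12-22 13:00.
2011-12-22 13:00 + 16 h = 2011-12-23 05:00.

2011-12-23 05:00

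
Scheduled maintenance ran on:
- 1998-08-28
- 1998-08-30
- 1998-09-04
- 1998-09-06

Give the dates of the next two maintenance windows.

1998-09-11, 1998-09-13

The gap pattern 2, 5, 2 repeats every 2 events.
These are the Fridays and Sundays of each week.
Next Friday: 1998-09-11.
The following Sunday is 1998-09-13.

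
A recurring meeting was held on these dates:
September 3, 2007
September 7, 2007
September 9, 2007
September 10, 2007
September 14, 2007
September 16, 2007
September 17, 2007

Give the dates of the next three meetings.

Every event lands on a Monday or Friday or Sunday (gaps cycle 4, 2, 1, 4, 2, 1).
So the schedule is: every Monday, Friday and Sunday.
Next Friday: September 21, 2007.
Next Sunday: September 23, 2007.
Next Monday: September 24, 2007.

September 21, 2007; September 23, 2007; September 24, 2007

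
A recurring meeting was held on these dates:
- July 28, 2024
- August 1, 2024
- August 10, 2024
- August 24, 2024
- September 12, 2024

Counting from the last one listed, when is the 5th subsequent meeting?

March 1, 2025

Gaps: 4, 9, 14, 19 days — each gap is 5 larger than the previous one.
Next gap: 24 days. September 12, 2024 + 24 days = October 6, 2024.
Next gap: 29 days. October 6, 2024 + 29 days = November 4, 2024.
Next gap: 34 days. November 4, 2024 + 34 days = December 8, 2024.
Next gap: 39 days. December 8, 2024 + 39 days = January 16, 2025.
Next gap: 44 days. January 16, 2025 + 44 days = March 1, 2025.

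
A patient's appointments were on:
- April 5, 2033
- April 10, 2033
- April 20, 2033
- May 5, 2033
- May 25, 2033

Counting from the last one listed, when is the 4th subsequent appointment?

October 2, 2033

The spacing grows by 5 each time: 5, 10, 15, 20 days.
Next gap: 25 days. May 25, 2033 + 25 days = June 19, 2033.
Next gap: 30 days. June 19, 2033 + 30 days = July 19, 2033.
Next gap: 35 days. July 19, 2033 + 35 days = August 23, 2033.
Next gap: 40 days. August 23, 2033 + 40 days = October 2, 2033.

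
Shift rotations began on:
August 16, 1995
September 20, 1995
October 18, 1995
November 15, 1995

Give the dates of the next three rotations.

Gaps: 35, 28, 28 days — a mix of 28 and 35. Every date is a Wednesday.
Each is the 3rd Wednesday of its month.
December 1995 — 3rd Wednesday is December 20, 1995.
3rd Wednesday of January 1996: January 17, 1996.
February 1996 — 3rd Wednesday is February 21, 1996.

December 20, 1995; January 17, 1996; February 21, 1996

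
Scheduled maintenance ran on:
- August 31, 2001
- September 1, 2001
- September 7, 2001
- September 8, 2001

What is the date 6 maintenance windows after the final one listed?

Every event lands on a Friday or Saturday (gaps cycle 1, 6, 1).
So the schedule is: every Friday and Saturday.
The following Friday is September 14, 2001.
Next Saturday: September 15, 2001.
Next Friday: September 21, 2001.
Next Saturday: September 22, 2001.
Next Friday: September 28, 2001.
The following Saturday is September 29, 2001.

September 29, 2001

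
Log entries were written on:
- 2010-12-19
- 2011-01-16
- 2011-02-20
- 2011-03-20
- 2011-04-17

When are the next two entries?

2011-05-15, 2011-06-19

These are Sundays at 28- or 35-day spacing (28, 35, 28, 28).
The pattern: 3rd Sunday of the month.
3rd Sunday of May 2011: 2011-05-15.
3rd Sunday of June 2011: 2011-06-19.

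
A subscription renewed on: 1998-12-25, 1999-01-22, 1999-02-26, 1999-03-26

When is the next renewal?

1999-04-23

These are Fridays at 28- or 35-day spacing (28, 35, 28).
The pattern: 4th Friday of the month.
4th Friday of April 1999: 1999-04-23.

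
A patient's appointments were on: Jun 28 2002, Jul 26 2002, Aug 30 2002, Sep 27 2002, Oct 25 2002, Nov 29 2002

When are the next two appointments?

All Fridays; the gaps (28, 35, 28, 28, 35) vary with month length.
This is the last Friday of each month.
December 2002 ends with Friday Dec 27 2002.
Last Friday of January 2003: Jan 31 2003.

Dec 27 2002, Jan 31 2003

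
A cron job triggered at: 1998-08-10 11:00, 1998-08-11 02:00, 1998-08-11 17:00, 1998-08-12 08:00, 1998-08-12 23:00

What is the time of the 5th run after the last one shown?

Gaps: 15, 15, 15, 15 hours — each event is 15 hours after the previous one.
1998-08-12 23:00 + 15 h = 1998-08-13 14:00.
1998-08-13 14:00 + 15 h = 1998-08-14 05:00.
1998-08-14 05:00 + 15 h = 1998-08-14 20:00.
1998-08-14 20:00 + 15 h = 1998-08-15 11:00.
1998-08-15 11:00 + 15 h = 1998-08-16 02:00.

1998-08-16 02:00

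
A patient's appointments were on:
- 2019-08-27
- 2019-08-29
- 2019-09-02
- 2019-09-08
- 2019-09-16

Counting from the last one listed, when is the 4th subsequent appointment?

Intervals are 2, 4, 6, 8 days — an arithmetic progression with common difference 2.
Next gap: 10 days. 2019-09-16 + 10 days = 2019-09-26.
Next gap: 12 days. 2019-09-26 + 12 days = 2019-10-08.
Next gap: 14 days. 2019-10-08 + 14 days = 2019-10-22.
Next gap: 16 days. 2019-10-22 + 16 days = 2019-11-07.

2019-11-07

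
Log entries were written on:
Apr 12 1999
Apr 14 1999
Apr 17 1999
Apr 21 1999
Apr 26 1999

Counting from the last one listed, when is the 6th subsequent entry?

Jun 16 1999

Gaps: 2, 3, 4, 5 days — each gap is 1 larger than the previous one.
Next gap: 6 days. Apr 26 1999 + 6 days = May 2 1999.
Next gap: 7 days. May 2 1999 + 7 days = May 9 1999.
Next gap: 8 days. May 9 1999 + 8 days = May 17 1999.
Next gap: 9 days. May 17 1999 + 9 days = May 26 1999.
Next gap: 10 days. May 26 1999 + 10 days = Jun 5 1999.
Next gap: 11 days. Jun 5 1999 + 11 days = Jun 16 1999.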